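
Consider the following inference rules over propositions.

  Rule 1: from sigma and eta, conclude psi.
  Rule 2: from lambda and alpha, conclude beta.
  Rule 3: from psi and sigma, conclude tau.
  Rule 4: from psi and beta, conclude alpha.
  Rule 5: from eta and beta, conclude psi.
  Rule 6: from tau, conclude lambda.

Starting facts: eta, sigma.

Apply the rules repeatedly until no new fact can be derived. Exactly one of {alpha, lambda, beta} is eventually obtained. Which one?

From sigma and eta, Rule 1 gives psi.
From psi and sigma, Rule 3 gives tau.
From tau, Rule 6 gives lambda.
alpha would need psi and beta (Rule 4), but beta is never established. beta would need lambda and alpha (Rule 2), but alpha is never established.

lambda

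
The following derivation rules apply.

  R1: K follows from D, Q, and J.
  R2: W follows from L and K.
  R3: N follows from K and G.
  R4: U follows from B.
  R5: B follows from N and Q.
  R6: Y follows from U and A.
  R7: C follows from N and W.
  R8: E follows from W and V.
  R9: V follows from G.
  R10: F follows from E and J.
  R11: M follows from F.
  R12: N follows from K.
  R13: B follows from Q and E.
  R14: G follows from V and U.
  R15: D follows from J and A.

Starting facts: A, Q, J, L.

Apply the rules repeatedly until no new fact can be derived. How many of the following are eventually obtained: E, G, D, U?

2

J and A hold, so D follows (R15).
D, Q, and J hold, so K follows (R1).
K holds, so N follows (R12).
From N and Q, R5 gives B.
From B, R4 gives U.
E would need W and V (R8), but V is never established.
G would need V and U (R14), but V is never established.
D: reached.
U: reached.
Reached: D and U — 2 of the 4.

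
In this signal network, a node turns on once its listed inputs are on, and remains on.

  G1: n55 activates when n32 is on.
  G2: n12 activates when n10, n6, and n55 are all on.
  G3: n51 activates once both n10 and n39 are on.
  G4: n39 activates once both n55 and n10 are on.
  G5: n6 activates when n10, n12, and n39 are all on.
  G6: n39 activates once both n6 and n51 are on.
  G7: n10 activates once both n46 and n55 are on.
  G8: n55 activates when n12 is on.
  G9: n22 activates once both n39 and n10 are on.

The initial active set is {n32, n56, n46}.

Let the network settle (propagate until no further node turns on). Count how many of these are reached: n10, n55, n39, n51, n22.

5

G1: n32 on → n55 on.
G7: n46 and n55 on → n10 on.
G4: n55 and n10 on → n39 on.
G9: n39 and n10 on → n22 on.
n10 and n39 are on, so n51 activates (G3).
n10: reached.
n55: reached.
n39: reached.
n51: reached.
n22: reached.
All 5 are reached.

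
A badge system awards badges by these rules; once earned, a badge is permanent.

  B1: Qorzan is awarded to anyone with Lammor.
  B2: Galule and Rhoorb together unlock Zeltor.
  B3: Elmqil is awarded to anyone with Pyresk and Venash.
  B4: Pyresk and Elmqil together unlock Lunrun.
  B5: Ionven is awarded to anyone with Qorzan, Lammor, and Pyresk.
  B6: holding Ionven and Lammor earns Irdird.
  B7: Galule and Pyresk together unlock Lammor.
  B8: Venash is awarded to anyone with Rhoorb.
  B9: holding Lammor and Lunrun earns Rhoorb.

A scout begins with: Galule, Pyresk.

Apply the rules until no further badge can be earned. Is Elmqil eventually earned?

Elmqil would need Pyresk and Venash (B3), but Venash is never earned.

No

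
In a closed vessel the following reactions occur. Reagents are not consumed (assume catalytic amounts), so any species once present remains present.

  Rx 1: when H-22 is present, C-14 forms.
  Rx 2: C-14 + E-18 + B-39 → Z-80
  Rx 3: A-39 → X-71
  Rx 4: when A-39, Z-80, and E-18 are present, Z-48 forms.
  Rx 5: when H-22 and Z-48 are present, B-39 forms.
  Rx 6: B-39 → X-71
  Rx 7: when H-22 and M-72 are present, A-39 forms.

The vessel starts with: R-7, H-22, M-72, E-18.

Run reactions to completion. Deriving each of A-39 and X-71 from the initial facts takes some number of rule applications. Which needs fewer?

A-39

A-39: H-22 and M-72 present → A-39 forms (Rx 7). [1 rule application]
X-71: H-22 and M-72 present → A-39 forms (Rx 7). A-39 present → X-71 forms (Rx 3). [2 rule applications]
A-39 needs fewer.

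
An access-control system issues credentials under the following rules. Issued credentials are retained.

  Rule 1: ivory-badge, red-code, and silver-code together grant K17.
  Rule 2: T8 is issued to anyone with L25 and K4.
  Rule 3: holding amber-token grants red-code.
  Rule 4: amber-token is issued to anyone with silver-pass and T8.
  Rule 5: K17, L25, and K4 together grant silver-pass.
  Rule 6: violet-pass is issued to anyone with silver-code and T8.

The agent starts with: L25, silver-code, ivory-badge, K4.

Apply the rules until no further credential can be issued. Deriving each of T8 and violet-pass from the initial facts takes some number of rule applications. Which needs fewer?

T8: Holding L25 and K4 grants T8 (Rule 2). [1 rule application]
violet-pass: Holding L25 and K4 grants T8 (Rule 2). Holding silver-code and T8 grants violet-pass (Rule 6). [2 rule applications]
T8 needs fewer.

T8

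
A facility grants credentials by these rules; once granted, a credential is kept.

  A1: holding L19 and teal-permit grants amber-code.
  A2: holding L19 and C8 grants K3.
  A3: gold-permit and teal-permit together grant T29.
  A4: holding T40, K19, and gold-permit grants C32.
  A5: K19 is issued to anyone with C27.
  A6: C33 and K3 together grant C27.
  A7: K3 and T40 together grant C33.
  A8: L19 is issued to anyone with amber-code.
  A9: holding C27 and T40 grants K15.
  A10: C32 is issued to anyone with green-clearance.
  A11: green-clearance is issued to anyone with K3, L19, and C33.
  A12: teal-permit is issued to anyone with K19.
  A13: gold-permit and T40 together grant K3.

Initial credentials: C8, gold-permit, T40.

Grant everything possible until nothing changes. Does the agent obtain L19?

L19 would need amber-code (A8), but amber-code is never granted.

No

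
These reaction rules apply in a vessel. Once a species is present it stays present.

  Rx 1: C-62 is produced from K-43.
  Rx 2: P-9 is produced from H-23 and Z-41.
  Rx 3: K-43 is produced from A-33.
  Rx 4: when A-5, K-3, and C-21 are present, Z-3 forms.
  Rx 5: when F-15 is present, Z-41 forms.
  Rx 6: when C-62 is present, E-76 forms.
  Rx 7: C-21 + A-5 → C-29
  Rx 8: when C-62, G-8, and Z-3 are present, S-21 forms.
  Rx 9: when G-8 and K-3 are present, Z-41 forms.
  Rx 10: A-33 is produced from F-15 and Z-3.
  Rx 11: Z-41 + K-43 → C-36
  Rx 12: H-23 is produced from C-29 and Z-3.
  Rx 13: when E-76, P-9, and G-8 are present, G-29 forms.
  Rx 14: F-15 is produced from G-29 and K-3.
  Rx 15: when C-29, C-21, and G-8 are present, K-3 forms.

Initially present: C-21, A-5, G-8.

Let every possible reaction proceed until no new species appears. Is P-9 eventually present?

Yes

C-21 and A-5 present → C-29 forms (Rx 7).
C-29, C-21, and G-8 present → K-3 forms (Rx 15).
A-5, K-3, and C-21 present → Z-3 forms (Rx 4).
G-8 and K-3 present → Z-41 forms (Rx 9).
C-29 and Z-3 present → H-23 forms (Rx 12).
H-23 and Z-41 present → P-9 forms (Rx 2).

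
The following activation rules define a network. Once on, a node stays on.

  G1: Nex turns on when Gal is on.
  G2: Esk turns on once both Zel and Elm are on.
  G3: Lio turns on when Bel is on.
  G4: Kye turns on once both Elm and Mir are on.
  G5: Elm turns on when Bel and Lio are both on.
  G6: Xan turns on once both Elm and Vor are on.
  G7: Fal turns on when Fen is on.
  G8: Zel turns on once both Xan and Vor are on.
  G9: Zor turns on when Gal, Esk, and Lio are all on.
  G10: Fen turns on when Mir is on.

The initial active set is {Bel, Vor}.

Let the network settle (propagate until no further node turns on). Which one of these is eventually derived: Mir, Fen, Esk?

Esk

Bel is on, so Lio turns on (G3).
Bel and Lio are on, so Elm turns on (G5).
G6: Elm and Vor on → Xan on.
G8: Xan and Vor on → Zel on.
Zel and Elm are on, so Esk turns on (G2).
No rule produces Mir, and it is not given. Fen would need Mir (G10), but Mir never turns on.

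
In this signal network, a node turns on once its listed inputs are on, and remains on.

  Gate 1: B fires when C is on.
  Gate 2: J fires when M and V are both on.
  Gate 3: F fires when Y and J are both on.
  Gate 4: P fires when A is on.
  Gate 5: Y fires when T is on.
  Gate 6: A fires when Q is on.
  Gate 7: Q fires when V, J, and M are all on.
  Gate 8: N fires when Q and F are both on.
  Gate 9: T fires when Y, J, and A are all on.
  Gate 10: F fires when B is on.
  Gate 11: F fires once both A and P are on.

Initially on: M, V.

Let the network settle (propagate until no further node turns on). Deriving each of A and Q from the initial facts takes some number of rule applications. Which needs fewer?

Q

Q: Gate 2: M and V on → J on. V, J, and M are on, so Q fires (Gate 7). [2 rule applications]
A: Gate 2: M and V on → J on. Gate 7: V, J, and M on → Q on. Gate 6: Q on → A on. [3 rule applications]
Q needs fewer.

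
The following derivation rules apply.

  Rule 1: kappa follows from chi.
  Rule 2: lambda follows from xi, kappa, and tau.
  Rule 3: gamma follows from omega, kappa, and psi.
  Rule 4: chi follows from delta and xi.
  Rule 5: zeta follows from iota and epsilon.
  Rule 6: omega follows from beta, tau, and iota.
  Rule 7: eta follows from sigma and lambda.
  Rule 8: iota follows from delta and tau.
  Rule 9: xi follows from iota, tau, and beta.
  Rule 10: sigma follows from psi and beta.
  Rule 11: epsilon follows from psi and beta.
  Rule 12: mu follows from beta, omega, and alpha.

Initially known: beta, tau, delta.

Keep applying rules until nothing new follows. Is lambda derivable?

delta and tau hold, so iota follows (Rule 8).
iota, tau, and beta hold, so xi follows (Rule 9).
delta and xi hold, so chi follows (Rule 4).
chi holds, so kappa follows (Rule 1).
xi, kappa, and tau hold, so lambda follows (Rule 2).

Yes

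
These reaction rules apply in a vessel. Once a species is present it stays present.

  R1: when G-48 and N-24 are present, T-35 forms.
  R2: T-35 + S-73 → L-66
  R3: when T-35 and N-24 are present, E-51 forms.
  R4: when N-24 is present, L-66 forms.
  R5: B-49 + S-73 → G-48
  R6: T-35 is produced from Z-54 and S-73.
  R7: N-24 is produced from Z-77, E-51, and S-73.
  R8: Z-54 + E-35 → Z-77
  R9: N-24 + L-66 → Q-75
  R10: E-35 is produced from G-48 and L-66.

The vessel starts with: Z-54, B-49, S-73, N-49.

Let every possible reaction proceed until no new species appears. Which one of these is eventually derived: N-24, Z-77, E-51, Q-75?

Z-77

B-49 and S-73 present → G-48 forms (R5).
Z-54 and S-73 present → T-35 forms (R6).
T-35 and S-73 present → L-66 forms (R2).
G-48 and L-66 present → E-35 forms (R10).
Z-54 and E-35 present → Z-77 forms (R8).
E-51 would need T-35 and N-24 (R3), but N-24 never forms. Q-75 would need N-24 and L-66 (R9), but N-24 never forms. N-24 would need Z-77, E-51, and S-73 (R7), but E-51 never forms.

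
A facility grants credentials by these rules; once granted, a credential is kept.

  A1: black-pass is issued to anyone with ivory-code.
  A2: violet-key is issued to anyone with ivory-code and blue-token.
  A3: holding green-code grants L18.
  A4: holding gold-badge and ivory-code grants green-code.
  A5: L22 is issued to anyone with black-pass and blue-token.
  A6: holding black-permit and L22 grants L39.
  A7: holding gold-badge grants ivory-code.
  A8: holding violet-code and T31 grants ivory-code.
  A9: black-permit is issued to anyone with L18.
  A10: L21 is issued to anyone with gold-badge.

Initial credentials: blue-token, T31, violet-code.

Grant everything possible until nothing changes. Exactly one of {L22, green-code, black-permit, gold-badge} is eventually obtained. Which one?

L22

Holding violet-code and T31 grants ivory-code (A8).
Holding ivory-code grants black-pass (A1).
Holding black-pass and blue-token grants L22 (A5).
green-code would need gold-badge and ivory-code (A4), but gold-badge is never granted. black-permit would need L18 (A9), but L18 is never granted. No rule produces gold-badge, and it is not given.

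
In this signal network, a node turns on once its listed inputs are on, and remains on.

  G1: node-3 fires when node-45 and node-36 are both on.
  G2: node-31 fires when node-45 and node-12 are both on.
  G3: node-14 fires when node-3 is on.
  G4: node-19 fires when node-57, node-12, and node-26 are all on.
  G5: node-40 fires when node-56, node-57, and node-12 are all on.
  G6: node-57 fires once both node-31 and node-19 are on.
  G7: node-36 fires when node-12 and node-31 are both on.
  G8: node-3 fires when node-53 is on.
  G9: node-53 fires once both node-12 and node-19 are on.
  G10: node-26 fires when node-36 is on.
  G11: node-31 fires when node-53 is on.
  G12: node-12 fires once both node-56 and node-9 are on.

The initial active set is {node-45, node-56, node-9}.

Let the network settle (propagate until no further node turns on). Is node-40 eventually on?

node-40 would need node-56, node-57, and node-12 (G5), but node-57 never turns on.

No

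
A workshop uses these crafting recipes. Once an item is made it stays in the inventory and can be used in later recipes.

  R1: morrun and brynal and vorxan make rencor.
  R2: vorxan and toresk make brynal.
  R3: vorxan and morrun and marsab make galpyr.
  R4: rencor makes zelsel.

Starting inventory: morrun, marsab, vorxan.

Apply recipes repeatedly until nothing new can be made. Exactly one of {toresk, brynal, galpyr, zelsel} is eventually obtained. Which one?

Using R3, vorxan, morrun, and marsab make galpyr.
No rule produces toresk, and it is not given. brynal would need vorxan and toresk (R2), but toresk is never obtained. zelsel would need rencor (R4), but rencor is never obtained.

galpyr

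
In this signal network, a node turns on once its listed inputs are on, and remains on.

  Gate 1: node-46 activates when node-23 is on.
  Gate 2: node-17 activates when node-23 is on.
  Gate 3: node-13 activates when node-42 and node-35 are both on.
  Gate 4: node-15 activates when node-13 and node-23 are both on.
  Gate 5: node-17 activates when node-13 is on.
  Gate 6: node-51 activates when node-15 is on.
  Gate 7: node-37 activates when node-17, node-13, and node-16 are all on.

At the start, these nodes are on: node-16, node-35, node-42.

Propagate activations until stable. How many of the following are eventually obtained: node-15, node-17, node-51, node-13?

2

node-42 and node-35 are on, so node-13 activates (Gate 3).
node-13 is on, so node-17 activates (Gate 5).
node-15 would need node-13 and node-23 (Gate 4), but node-23 never turns on.
node-17: reached.
node-51 would need node-15 (Gate 6), but node-15 never turns on.
node-13: reached.
Reached: node-17 and node-13 — 2 of the 4.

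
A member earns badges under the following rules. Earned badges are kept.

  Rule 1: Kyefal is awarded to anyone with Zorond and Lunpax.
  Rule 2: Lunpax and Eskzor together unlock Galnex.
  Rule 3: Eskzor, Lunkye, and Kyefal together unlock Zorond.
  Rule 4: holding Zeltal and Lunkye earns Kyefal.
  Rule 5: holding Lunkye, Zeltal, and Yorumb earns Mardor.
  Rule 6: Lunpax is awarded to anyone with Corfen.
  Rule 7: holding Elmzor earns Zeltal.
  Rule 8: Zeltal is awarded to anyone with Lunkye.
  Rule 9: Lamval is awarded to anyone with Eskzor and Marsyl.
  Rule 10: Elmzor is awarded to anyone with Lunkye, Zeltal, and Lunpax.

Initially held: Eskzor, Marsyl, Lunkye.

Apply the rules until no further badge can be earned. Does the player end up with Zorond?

With Lunkye, Zeltal is earned (Rule 8).
With Zeltal and Lunkye, Kyefal is earned (Rule 4).
With Eskzor, Lunkye, and Kyefal, Zorond is earned (Rule 3).

Yes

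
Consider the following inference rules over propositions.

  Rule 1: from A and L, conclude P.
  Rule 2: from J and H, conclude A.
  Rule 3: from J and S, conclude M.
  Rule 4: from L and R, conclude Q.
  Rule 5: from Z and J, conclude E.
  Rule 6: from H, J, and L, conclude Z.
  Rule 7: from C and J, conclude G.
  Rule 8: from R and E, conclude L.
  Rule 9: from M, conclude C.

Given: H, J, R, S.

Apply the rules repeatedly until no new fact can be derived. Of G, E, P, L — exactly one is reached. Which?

From J and S, Rule 3 gives M.
From M, Rule 9 gives C.
C and J hold, so G follows (Rule 7).
P would need A and L (Rule 1), but L is never established. E would need Z and J (Rule 5), but Z is never established. L would need R and E (Rule 8), but E is never established.

G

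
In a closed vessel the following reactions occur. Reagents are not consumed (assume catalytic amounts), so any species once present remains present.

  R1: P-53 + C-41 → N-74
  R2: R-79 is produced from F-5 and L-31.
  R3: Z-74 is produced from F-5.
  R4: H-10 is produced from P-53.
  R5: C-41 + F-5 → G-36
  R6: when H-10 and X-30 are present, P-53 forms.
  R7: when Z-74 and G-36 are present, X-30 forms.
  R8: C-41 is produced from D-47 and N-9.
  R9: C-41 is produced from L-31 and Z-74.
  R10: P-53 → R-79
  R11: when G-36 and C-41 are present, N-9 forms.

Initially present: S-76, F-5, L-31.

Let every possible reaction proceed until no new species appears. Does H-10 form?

No

H-10 would need P-53 (R4), but P-53 never forms.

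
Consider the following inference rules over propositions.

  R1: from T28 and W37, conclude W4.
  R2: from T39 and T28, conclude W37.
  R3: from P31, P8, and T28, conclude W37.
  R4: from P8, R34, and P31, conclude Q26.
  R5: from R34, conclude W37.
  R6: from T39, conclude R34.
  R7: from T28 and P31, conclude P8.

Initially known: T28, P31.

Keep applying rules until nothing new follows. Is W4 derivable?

From T28 and P31, R7 gives P8.
P31, P8, and T28 hold, so W37 follows (R3).
T28 and W37 hold, so W4 follows (R1).

Yes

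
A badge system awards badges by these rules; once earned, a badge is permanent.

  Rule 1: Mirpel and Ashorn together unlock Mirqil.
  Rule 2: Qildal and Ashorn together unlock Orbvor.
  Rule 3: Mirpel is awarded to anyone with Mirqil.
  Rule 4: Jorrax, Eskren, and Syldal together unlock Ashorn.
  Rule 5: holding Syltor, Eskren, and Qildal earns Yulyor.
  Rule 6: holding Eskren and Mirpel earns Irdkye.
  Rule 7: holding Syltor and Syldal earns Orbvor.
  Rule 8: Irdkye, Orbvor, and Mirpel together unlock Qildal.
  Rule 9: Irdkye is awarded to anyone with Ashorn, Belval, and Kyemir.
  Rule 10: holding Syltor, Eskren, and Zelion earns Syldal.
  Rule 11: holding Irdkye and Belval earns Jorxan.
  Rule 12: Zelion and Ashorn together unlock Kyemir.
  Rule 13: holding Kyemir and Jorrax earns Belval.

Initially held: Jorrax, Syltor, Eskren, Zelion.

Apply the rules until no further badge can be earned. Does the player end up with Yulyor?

Yulyor would need Syltor, Eskren, and Qildal (Rule 5), but Qildal is never earned.

No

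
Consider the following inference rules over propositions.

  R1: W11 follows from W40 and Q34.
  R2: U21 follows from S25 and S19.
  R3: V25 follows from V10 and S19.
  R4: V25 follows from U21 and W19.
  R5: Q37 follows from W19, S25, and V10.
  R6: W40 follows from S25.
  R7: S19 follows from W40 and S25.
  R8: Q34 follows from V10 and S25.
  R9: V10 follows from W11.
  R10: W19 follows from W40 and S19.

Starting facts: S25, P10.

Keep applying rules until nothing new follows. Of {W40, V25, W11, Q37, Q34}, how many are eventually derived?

From S25, R6 gives W40.
From W40 and S25, R7 gives S19.
W40 and S19 hold, so W19 follows (R10).
S25 and S19 hold, so U21 follows (R2).
From U21 and W19, R4 gives V25.
W40: reached.
V25: reached.
W11 would need W40 and Q34 (R1), but Q34 is never established.
Q37 would need W19, S25, and V10 (R5), but V10 is never established.
Q34 would need V10 and S25 (R8), but V10 is never established.
Reached: W40 and V25 — 2 of the 5.

2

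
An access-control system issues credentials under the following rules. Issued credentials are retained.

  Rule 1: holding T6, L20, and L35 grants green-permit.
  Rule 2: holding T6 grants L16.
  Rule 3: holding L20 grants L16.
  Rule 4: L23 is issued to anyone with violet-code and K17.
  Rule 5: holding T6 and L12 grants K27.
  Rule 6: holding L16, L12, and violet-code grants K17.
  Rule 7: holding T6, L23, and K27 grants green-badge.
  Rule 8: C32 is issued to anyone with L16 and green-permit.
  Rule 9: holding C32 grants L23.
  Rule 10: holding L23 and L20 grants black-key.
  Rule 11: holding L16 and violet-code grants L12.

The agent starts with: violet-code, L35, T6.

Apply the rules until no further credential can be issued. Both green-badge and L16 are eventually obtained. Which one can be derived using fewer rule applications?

L16: Holding T6 grants L16 (Rule 2). [1 rule application]
green-badge: Holding T6 grants L16 (Rule 2). Holding L16 and violet-code grants L12 (Rule 11). Holding L16, L12, and violet-code grants K17 (Rule 6). Holding T6 and L12 grants K27 (Rule 5). Holding violet-code and K17 grants L23 (Rule 4). Holding T6, L23, and K27 grants green-badge (Rule 7). [6 rule applications]
L16 needs fewer.

L16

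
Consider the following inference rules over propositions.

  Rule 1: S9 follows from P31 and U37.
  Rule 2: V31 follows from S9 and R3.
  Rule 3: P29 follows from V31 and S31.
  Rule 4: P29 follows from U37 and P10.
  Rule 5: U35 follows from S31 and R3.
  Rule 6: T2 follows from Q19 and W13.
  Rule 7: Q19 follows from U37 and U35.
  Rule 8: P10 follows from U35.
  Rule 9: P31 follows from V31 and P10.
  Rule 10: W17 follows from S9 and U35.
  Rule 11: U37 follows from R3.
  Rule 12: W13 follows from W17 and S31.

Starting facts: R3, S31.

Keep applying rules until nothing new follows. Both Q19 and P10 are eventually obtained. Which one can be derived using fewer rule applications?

P10: From S31 and R3, Rule 5 gives U35. U35 holds, so P10 follows (Rule 8). [2 rule applications]
Q19: From S31 and R3, Rule 5 gives U35. R3 holds, so U37 follows (Rule 11). U37 and U35 hold, so Q19 follows (Rule 7). [3 rule applications]
P10 needs fewer.

P10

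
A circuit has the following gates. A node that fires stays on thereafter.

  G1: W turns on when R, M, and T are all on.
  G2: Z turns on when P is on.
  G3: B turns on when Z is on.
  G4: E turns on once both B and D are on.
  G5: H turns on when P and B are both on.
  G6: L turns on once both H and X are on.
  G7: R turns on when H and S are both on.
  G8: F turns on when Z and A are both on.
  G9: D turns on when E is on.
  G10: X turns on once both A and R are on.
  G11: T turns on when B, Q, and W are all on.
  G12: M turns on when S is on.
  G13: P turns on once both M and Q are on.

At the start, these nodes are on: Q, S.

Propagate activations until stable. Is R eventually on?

Yes

G12: S on → M on.
M and Q are on, so P turns on (G13).
G2: P on → Z on.
Z is on, so B turns on (G3).
G5: P and B on → H on.
H and S are on, so R turns on (G7).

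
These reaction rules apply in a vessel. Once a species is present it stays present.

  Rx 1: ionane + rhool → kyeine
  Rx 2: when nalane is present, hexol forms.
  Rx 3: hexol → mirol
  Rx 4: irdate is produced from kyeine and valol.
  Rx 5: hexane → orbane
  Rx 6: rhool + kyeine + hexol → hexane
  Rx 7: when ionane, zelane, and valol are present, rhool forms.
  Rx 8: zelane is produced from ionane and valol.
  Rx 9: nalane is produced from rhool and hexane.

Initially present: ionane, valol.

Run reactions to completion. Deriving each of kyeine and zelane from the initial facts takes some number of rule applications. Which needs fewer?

zelane: ionane and valol present → zelane forms (Rx 8). [1 rule application]
kyeine: ionane and valol present → zelane forms (Rx 8). ionane, zelane, and valol present → rhool forms (Rx 7). ionane and rhool present → kyeine forms (Rx 1). [3 rule applications]
zelane needs fewer.

zelane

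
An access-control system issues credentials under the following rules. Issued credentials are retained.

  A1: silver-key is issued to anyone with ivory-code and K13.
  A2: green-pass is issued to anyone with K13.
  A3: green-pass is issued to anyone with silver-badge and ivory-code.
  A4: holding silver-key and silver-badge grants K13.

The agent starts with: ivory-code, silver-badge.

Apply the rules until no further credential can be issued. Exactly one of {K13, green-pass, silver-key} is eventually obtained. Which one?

Holding silver-badge and ivory-code grants green-pass (A3).
silver-key would need ivory-code and K13 (A1), but K13 is never granted. K13 would need silver-key and silver-badge (A4), but silver-key is never granted.

green-pass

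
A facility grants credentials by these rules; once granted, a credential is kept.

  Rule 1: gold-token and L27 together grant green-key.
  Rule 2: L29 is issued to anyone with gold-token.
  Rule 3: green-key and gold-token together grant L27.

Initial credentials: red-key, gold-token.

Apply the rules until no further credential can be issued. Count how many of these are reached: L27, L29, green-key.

Holding gold-token grants L29 (Rule 2).
L27 would need green-key and gold-token (Rule 3), but green-key is never granted.
L29: reached.
green-key would need gold-token and L27 (Rule 1), but L27 is never granted.
Reached: L29 — 1 of the 3.

1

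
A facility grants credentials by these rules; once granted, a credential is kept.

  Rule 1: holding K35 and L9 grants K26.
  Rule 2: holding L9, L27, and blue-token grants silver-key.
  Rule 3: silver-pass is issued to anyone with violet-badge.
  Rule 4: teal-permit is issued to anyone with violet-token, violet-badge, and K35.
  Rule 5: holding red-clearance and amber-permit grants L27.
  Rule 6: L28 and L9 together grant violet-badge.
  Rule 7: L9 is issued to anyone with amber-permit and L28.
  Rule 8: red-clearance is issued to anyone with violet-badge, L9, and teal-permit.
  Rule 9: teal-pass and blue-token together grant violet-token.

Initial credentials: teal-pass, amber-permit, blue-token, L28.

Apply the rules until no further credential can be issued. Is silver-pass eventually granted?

Holding amber-permit and L28 grants L9 (Rule 7).
Holding L28 and L9 grants violet-badge (Rule 6).
Holding violet-badge grants silver-pass (Rule 3).

Yes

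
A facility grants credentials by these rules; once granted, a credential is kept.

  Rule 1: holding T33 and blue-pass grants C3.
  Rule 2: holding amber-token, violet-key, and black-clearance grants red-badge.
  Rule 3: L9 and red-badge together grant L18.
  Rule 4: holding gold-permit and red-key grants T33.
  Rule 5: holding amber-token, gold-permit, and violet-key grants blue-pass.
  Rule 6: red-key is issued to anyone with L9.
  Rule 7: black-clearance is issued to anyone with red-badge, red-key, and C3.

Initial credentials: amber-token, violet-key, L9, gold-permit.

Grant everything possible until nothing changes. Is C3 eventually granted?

Holding L9 grants red-key (Rule 6).
Holding amber-token, gold-permit, and violet-key grants blue-pass (Rule 5).
Holding gold-permit and red-key grants T33 (Rule 4).
Holding T33 and blue-pass grants C3 (Rule 1).

Yes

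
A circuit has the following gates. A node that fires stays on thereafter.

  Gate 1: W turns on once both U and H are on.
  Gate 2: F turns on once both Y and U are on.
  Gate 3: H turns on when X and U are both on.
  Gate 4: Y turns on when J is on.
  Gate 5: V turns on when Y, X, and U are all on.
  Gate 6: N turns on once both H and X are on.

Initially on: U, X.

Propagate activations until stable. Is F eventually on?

No

F would need Y and U (Gate 2), but Y never turns on.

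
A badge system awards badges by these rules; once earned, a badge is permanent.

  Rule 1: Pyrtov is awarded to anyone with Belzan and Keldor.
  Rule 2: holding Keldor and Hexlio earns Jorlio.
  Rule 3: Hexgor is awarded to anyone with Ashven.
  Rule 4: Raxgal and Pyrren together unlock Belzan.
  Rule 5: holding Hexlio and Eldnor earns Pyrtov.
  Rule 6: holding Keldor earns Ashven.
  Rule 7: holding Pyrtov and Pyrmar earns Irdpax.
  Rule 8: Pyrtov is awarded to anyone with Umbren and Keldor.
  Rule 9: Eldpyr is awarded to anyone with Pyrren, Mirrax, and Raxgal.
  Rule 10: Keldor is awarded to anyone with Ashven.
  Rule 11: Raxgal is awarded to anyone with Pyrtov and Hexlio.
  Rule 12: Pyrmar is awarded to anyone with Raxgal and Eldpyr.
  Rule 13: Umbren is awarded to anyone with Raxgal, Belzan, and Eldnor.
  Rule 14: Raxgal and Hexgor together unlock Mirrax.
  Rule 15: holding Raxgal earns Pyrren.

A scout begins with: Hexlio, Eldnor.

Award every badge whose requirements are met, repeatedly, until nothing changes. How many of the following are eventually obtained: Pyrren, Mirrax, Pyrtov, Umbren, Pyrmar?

With Hexlio and Eldnor, Pyrtov is earned (Rule 5).
With Pyrtov and Hexlio, Raxgal is earned (Rule 11).
With Raxgal, Pyrren is earned (Rule 15).
With Raxgal and Pyrren, Belzan is earned (Rule 4).
With Raxgal, Belzan, and Eldnor, Umbren is earned (Rule 13).
Pyrren: reached.
Mirrax would need Raxgal and Hexgor (Rule 14), but Hexgor is never earned.
Pyrtov: reached.
Umbren: reached.
Pyrmar would need Raxgal and Eldpyr (Rule 12), but Eldpyr is never earned.
Reached: Pyrren, Pyrtov, and Umbren — 3 of the 5.

3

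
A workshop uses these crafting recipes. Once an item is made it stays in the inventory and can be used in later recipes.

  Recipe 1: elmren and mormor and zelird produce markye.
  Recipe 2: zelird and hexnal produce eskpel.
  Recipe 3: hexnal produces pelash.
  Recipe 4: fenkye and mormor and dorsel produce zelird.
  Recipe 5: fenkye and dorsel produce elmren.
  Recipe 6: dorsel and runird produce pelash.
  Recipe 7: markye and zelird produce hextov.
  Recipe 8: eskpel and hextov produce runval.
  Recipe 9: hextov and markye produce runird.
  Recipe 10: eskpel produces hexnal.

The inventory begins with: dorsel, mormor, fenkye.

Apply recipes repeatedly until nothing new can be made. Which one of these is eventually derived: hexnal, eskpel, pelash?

pelash

fenkye and mormor and dorsel → zelird (Recipe 4).
Using Recipe 5, fenkye and dorsel make elmren.
elmren and mormor and zelird → markye (Recipe 1).
markye and zelird → hextov (Recipe 7).
Using Recipe 9, hextov and markye make runird.
dorsel and runird → pelash (Recipe 6).
hexnal would need eskpel (Recipe 10), but eskpel is never obtained. eskpel would need zelird and hexnal (Recipe 2), but hexnal is never obtained.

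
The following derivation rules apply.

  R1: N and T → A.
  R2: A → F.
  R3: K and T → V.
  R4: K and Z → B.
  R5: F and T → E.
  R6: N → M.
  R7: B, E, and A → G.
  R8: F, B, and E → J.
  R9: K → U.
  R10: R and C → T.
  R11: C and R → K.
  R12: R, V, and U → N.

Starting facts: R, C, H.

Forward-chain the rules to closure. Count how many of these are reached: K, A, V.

C and R hold, so K follows (R11).
R and C hold, so T follows (R10).
From K and T, R3 gives V.
From K, R9 gives U.
R, V, and U hold, so N follows (R12).
N and T hold, so A follows (R1).
K: reached.
A: reached.
V: reached.
All 3 are reached.

3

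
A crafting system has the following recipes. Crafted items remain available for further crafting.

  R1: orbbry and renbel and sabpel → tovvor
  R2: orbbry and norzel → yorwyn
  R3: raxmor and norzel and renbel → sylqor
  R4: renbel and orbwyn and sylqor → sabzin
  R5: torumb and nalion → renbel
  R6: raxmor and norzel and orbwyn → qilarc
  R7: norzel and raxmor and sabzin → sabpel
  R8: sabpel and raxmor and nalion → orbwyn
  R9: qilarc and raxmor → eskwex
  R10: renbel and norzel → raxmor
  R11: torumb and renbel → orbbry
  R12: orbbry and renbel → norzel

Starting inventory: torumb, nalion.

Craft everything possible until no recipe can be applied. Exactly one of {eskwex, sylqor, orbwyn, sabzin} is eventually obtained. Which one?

sylqor

Using R5, torumb and nalion make renbel.
Using R11, torumb and renbel make orbbry.
orbbry and renbel → norzel (R12).
renbel and norzel → raxmor (R10).
raxmor and norzel and renbel → sylqor (R3).
sabzin would need renbel, orbwyn, and sylqor (R4), but orbwyn is never obtained. orbwyn would need sabpel, raxmor, and nalion (R8), but sabpel is never obtained. eskwex would need qilarc and raxmor (R9), but qilarc is never obtained.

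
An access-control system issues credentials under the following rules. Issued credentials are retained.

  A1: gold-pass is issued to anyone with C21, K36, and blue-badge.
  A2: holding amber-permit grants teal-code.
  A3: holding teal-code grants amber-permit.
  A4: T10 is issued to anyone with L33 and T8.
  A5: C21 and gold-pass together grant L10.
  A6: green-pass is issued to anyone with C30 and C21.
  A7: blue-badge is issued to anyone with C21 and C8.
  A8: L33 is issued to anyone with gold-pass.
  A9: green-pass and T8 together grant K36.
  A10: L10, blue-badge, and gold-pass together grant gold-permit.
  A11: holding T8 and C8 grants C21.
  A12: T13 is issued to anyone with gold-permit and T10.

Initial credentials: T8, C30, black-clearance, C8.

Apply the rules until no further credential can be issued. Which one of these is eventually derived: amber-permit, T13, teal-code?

T13

Holding T8 and C8 grants C21 (A11).
Holding C21 and C8 grants blue-badge (A7).
Holding C30 and C21 grants green-pass (A6).
Holding green-pass and T8 grants K36 (A9).
Holding C21, K36, and blue-badge grants gold-pass (A1).
Holding gold-pass grants L33 (A8).
Holding C21 and gold-pass grants L10 (A5).
Holding L33 and T8 grants T10 (A4).
Holding L10, blue-badge, and gold-pass grants gold-permit (A10).
Holding gold-permit and T10 grants T13 (A12).
teal-code would need amber-permit (A2), but amber-permit is never granted. amber-permit would need teal-code (A3), but teal-code is never granted.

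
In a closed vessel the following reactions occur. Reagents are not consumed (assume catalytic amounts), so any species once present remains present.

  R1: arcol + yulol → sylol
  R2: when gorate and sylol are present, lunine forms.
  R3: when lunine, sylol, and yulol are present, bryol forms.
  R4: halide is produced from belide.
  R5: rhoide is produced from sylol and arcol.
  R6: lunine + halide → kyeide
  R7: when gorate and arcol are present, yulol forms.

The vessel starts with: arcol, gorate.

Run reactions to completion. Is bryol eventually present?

gorate and arcol present → yulol forms (R7).
arcol and yulol present → sylol forms (R1).
gorate and sylol present → lunine forms (R2).
lunine, sylol, and yulol present → bryol forms (R3).

Yes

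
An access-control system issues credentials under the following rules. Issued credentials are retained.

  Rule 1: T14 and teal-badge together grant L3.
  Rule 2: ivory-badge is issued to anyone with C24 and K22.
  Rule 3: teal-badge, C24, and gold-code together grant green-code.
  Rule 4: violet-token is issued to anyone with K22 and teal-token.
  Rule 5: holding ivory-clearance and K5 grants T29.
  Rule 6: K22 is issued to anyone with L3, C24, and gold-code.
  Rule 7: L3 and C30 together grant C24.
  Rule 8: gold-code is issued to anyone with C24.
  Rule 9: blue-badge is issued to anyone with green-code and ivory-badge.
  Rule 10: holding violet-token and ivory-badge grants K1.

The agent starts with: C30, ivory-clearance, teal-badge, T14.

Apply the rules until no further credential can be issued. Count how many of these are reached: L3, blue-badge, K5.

Holding T14 and teal-badge grants L3 (Rule 1).
Holding L3 and C30 grants C24 (Rule 7).
Holding C24 grants gold-code (Rule 8).
Holding teal-badge, C24, and gold-code grants green-code (Rule 3).
Holding L3, C24, and gold-code grants K22 (Rule 6).
Holding C24 and K22 grants ivory-badge (Rule 2).
Holding green-code and ivory-badge grants blue-badge (Rule 9).
L3: reached.
blue-badge: reached.
No rule produces K5, and it is not given.
Reached: L3 and blue-badge — 2 of the 3.

2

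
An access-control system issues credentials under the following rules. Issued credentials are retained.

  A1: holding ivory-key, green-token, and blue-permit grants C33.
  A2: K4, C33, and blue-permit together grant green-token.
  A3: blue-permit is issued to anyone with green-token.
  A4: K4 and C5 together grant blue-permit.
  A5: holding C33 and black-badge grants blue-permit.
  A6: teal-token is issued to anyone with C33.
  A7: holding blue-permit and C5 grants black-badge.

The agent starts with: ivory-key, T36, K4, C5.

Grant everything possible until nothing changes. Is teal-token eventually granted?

teal-token would need C33 (A6), but C33 is never granted.

No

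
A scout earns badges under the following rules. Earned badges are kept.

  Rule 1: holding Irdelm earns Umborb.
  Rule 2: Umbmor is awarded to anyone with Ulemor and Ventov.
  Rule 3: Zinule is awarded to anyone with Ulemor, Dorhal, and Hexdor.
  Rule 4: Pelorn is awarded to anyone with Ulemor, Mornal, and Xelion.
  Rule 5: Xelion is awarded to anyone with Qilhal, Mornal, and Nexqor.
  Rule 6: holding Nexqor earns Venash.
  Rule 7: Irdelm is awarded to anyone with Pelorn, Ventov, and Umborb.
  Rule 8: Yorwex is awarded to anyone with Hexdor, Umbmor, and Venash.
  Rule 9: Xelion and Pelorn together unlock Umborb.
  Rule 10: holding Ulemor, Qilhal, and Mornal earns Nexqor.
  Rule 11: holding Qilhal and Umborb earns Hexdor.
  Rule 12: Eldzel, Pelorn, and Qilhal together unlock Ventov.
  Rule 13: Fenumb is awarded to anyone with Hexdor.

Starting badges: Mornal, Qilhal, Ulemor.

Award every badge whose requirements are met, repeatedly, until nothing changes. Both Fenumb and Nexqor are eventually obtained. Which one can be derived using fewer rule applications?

Nexqor

Nexqor: With Ulemor, Qilhal, and Mornal, Nexqor is earned (Rule 10). [1 rule application]
Fenumb: With Ulemor, Qilhal, and Mornal, Nexqor is earned (Rule 10). With Qilhal, Mornal, and Nexqor, Xelion is earned (Rule 5). With Ulemor, Mornal, and Xelion, Pelorn is earned (Rule 4). With Xelion and Pelorn, Umborb is earned (Rule 9). With Qilhal and Umborb, Hexdor is earned (Rule 11). With Hexdor, Fenumb is earned (Rule 13). [6 rule applications]
Nexqor needs fewer.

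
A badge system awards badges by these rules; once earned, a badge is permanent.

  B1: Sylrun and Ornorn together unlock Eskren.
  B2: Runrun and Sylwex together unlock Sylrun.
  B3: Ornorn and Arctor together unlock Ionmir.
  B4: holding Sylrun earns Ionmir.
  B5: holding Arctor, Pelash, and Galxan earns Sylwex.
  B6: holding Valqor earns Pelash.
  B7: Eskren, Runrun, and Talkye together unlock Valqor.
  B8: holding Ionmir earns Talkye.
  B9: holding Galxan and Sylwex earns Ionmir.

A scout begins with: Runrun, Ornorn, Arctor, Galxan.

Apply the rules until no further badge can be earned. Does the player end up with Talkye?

Yes

With Ornorn and Arctor, Ionmir is earned (B3).
With Ionmir, Talkye is earned (B8).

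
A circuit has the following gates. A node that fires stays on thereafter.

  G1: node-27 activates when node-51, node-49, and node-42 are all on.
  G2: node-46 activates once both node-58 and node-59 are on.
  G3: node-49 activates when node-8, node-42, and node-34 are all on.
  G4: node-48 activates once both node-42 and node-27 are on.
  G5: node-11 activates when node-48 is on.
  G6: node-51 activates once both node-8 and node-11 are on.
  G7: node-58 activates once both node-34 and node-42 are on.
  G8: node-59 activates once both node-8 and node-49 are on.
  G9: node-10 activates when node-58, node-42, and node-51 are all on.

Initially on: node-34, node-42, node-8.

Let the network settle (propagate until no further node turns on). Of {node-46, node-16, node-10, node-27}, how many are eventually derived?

1

node-8, node-42, and node-34 are on, so node-49 activates (G3).
node-34 and node-42 are on, so node-58 activates (G7).
node-8 and node-49 are on, so node-59 activates (G8).
G2: node-58 and node-59 on → node-46 on.
node-46: reached.
No rule produces node-16, and it is not given.
node-10 would need node-58, node-42, and node-51 (G9), but node-51 never turns on.
node-27 would need node-51, node-49, and node-42 (G1), but node-51 never turns on.
Reached: node-46 — 1 of the 4.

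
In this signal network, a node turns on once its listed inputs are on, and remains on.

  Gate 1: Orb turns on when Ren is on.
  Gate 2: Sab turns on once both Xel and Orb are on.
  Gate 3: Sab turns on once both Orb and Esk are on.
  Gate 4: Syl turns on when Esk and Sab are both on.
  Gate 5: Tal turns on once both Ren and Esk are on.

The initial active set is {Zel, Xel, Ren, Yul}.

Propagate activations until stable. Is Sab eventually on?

Yes

Ren is on, so Orb turns on (Gate 1).
Gate 2: Xel and Orb on → Sab on.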